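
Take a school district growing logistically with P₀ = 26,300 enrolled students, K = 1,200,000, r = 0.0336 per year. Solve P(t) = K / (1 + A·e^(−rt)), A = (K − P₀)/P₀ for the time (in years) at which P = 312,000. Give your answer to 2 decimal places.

A = (1200000 − 26300)/26300 = 44.62738
312000 = 1200000/(1 + 44.62738·e^(−0.0336t)) → 1 + 44.62738·e^(−0.0336t) = 3.84615
e^(−0.0336t) = 0.063776 → t = ln(15.67989)/0.0336 = 2.75238/0.0336

t ≈ 81.92 years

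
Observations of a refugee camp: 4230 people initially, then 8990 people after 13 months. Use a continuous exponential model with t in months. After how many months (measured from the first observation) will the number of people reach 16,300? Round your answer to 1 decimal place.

t ≈ 23.3 months

r = ln(8990/4230) / 13 ≈ 0.057993 per month
t = ln(16300/4230) / r = 1.34896 / 0.057993 ≈ 23.261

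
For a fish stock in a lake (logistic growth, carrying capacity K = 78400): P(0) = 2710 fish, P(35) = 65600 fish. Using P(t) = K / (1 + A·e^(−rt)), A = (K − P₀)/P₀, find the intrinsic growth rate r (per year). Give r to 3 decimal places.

r ≈ 0.142 per year

A = (78400 − 2710)/2710 = 27.92989
65600 = 78400/(1 + 27.92989·e^(−r·35)) → e^(−35r) = (1.19512 − 1)/27.92989 = 0.006986
r = −ln(0.006986)/35 = 4.96383/35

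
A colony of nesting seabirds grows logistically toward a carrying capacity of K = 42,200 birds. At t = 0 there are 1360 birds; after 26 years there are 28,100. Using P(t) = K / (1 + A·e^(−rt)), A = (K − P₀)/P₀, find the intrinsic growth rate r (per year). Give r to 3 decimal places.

r ≈ 0.157 per year

A = (42200 − 1360)/1360 = 30.02941
28100 = 42200/(1 + 30.02941·e^(−r·26)) → e^(−26r) = (1.50178 − 1)/30.02941 = 0.01671
r = −ln(0.01671)/26 = 4.09177/26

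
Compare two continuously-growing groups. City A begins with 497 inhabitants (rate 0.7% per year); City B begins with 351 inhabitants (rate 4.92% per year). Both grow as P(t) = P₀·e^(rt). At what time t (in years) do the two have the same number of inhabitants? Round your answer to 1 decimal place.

t ≈ 8.2 years

497·e^(0.007t) = 351·e^(0.0492t)
497/351 = e^((0.0492 − 0.007)t) → ln(1.41595) = 0.0422·t
t = 0.3478 / 0.0422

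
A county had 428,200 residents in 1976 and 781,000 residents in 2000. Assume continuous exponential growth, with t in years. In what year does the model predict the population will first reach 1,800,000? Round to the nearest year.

r = ln(781000/428200) / 24 = 0.60098/24 ≈ 0.025041 per year
t = ln(1800000/428200) / r = 1.43595/0.025041 ≈ 57.34 years after 1976

year 2033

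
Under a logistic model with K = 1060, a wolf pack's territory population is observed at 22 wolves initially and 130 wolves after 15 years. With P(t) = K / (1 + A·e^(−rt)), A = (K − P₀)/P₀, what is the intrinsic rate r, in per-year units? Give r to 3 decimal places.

A = (1060 − 22)/22 = 47.18182
130 = 1060/(1 + 47.18182·e^(−r·15)) → e^(−15r) = (8.15385 − 1)/47.18182 = 0.151623
r = −ln(0.151623)/15 = 1.88636/15

r ≈ 0.126 per year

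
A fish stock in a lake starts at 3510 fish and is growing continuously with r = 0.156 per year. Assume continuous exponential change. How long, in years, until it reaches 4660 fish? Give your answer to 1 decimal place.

t ≈ 1.8 years

4660 = 3510 · e^(0.156·t)
t = ln(4660/3510) / 0.156 = ln(1.32764) / 0.156 = 0.2834 / 0.156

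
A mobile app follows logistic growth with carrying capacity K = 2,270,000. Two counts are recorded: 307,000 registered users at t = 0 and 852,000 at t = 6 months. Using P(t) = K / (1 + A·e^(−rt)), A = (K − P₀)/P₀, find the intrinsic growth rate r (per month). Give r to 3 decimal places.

r ≈ 0.224 per month

A = (2270000 − 307000)/307000 = 6.39414
852000 = 2270000/(1 + 6.39414·e^(−r·6)) → e^(−6r) = (2.66432 − 1)/6.39414 = 0.260288
r = −ln(0.260288)/6 = 1.34597/6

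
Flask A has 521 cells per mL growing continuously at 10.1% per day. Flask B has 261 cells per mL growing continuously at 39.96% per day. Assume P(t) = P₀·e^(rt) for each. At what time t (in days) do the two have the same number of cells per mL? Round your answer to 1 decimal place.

521·e^(0.101t) = 261·e^(0.3996t)
521/261 = e^((0.3996 − 0.101)t) → ln(1.99617) = 0.2986·t
t = 0.69123 / 0.2986

t ≈ 2.3 days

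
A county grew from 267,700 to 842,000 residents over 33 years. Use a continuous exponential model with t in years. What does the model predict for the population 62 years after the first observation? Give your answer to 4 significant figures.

r = ln(842000/267700) / 33 ≈ 0.034725 per year
P(62) = 267700 · e^(0.034725·62) = 267700 · 8.61003 ≈ 2304904.5

≈ 2,305,000 residents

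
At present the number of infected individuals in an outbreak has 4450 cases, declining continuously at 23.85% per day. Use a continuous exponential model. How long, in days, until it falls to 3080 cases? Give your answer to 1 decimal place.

3080 = 4450 · e^(-0.2385·t)
t = ln(3080/4450) / -0.2385 = ln(0.69213) / -0.2385 = -0.36797 / -0.2385

t ≈ 1.5 days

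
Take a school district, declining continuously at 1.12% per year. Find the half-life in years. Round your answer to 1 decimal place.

half-life ≈ 61.9 years

half-life = ln(2) / |r| = 0.69315 / 0.0112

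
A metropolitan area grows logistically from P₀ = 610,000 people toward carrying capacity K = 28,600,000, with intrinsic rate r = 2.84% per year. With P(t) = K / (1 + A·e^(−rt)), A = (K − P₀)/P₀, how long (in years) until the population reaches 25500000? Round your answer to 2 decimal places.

t ≈ 208.92 years

A = (28600000 − 610000)/610000 = 45.88525
25500000 = 28600000/(1 + 45.88525·e^(−0.0284t)) → 1 + 45.88525·e^(−0.0284t) = 1.12157
e^(−0.0284t) = 0.002649 → t = ln(377.44315)/0.0284 = 5.93342/0.0284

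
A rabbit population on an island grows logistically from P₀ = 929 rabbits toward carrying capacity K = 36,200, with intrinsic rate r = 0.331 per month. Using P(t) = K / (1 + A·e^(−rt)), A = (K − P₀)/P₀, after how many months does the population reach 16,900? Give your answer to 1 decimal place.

A = (36200 − 929)/929 = 37.96663
16900 = 36200/(1 + 37.96663·e^(−0.331t)) → 1 + 37.96663·e^(−0.331t) = 2.14201
e^(−0.331t) = 0.030079 → t = ln(33.24539)/0.331 = 3.50392/0.331

t ≈ 10.6 months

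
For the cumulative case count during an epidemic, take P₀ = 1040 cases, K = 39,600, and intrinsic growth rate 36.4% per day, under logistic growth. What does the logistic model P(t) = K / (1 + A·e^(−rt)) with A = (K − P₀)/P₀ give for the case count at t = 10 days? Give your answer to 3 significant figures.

A = (39600 − 1040)/1040 = 37.07692
P(10) = 39600 / (1 + 37.07692·e^(−0.364·10)) = 39600 / (1 + 37.07692·0.026252)
= 39600 / 1.97336 ≈ 20067.34

≈ 20,100 cases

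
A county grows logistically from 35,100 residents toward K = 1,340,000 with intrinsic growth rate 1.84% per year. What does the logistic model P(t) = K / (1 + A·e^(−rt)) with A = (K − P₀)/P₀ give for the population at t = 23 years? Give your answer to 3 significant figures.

A = (1340000 − 35100)/35100 = 37.17664
P(23) = 1340000 / (1 + 37.17664·e^(−0.0184·23)) = 1340000 / (1 + 37.17664·0.654948)
= 1340000 / 25.34875 ≈ 52862.56

≈ 52,900 residents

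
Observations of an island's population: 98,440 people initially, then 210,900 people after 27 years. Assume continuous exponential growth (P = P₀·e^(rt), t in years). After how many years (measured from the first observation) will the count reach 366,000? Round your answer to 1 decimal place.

t ≈ 46.5 years

r = ln(210900/98440) / 27 ≈ 0.02822 per year
t = ln(366000/98440) / r = 1.31319 / 0.02822 ≈ 46.534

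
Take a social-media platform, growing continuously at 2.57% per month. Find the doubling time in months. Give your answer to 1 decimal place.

doubling time ≈ 27.0 months

doubling time = ln(2) / |r| = 0.69315 / 0.0257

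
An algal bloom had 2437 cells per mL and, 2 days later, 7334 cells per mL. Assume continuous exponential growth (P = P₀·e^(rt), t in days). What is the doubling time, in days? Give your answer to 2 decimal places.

doubling time ≈ 1.26 days

r = ln(7334/2437) / 2 = ln(3.00944) / 2 ≈ 0.550877 per day
doubling time = ln 2 / |r| = 0.69315 / 0.550877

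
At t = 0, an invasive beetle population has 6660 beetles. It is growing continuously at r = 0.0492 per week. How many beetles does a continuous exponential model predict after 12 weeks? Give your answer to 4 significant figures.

P(12) = 6660 · e^(0.0492·12) = 6660 · e^(0.5904)
= 6660 · 1.80471 ≈ 12019.37

≈ 12,020 beetles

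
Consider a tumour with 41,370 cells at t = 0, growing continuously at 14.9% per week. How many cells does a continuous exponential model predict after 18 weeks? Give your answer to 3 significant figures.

≈ 605,000 cells

P(18) = 41370 · e^(0.149·18) = 41370 · e^(2.682)
= 41370 · 14.61429 ≈ 604593.29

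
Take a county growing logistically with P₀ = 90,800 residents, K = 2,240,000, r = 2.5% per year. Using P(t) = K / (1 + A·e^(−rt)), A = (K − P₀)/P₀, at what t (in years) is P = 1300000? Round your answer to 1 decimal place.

t ≈ 139.5 years

A = (2240000 − 90800)/90800 = 23.6696
1300000 = 2240000/(1 + 23.6696·e^(−0.025t)) → 1 + 23.6696·e^(−0.025t) = 1.72308
e^(−0.025t) = 0.030549 → t = ln(32.73456)/0.025 = 3.48843/0.025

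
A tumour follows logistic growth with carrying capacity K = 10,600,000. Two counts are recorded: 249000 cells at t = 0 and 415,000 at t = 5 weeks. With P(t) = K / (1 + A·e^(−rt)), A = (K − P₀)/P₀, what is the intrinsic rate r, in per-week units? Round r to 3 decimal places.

r ≈ 0.105 per week

A = (10600000 − 249000)/249000 = 41.57028
415000 = 10600000/(1 + 41.57028·e^(−r·5)) → e^(−5r) = (25.54217 − 1)/41.57028 = 0.590378
r = −ln(0.590378)/5 = 0.52699/5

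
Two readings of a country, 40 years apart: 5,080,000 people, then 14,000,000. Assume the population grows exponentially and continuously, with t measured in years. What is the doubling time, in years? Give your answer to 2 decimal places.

r = ln(14000000/5080000) / 40 = ln(2.75591) / 40 ≈ 0.025344 per year
doubling time = ln 2 / |r| = 0.69315 / 0.025344

doubling time ≈ 27.35 years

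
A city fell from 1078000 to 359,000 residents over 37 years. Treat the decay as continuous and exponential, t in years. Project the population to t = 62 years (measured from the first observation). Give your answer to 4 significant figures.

≈ 170,800 residents

r = ln(359000/1078000) / 37 ≈ -0.029717 per year
P(62) = 1078000 · e^(-0.029717·62) = 1078000 · 0.15843 ≈ 170782.31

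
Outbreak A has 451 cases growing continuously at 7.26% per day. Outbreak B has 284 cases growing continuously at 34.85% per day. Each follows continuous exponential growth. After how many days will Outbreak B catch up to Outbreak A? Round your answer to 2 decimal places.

451·e^(0.0726t) = 284·e^(0.3485t)
451/284 = e^((0.3485 − 0.0726)t) → ln(1.58803) = 0.2759·t
t = 0.46249 / 0.2759

t ≈ 1.68 days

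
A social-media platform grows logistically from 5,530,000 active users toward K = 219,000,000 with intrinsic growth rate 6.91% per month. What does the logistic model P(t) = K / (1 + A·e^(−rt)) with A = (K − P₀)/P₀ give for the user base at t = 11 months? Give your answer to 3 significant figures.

≈ 11,500,000 active users

A = (219000000 − 5530000)/5530000 = 38.60217
P(11) = 219000000 / (1 + 38.60217·e^(−0.0691·11)) = 219000000 / (1 + 38.60217·0.46762)
= 219000000 / 19.05113 ≈ 11495378.88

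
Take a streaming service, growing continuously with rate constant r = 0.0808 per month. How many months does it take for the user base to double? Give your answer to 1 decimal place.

doubling time ≈ 8.6 months

doubling time = ln(2) / |r| = 0.69315 / 0.0808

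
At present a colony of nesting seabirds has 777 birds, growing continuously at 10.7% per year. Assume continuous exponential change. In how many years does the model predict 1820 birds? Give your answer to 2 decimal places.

1820 = 777 · e^(0.107·t)
t = ln(1820/777) / 0.107 = ln(2.34234) / 0.107 = 0.85115 / 0.107

t ≈ 7.95 years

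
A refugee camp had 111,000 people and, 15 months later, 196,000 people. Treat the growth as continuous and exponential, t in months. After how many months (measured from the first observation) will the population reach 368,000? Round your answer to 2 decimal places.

r = ln(196000/111000) / 15 ≈ 0.037906 per month
t = ln(368000/111000) / r = 1.19855 / 0.037906 ≈ 31.619

t ≈ 31.62 months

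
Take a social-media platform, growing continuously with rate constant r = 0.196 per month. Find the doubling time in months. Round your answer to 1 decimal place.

doubling time = ln(2) / |r| = 0.69315 / 0.196

doubling time ≈ 3.5 months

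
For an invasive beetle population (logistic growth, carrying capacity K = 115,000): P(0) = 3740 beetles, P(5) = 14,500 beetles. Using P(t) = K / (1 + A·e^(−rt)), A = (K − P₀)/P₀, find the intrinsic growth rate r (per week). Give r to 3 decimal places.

A = (115000 − 3740)/3740 = 29.74866
14500 = 115000/(1 + 29.74866·e^(−r·5)) → e^(−5r) = (7.93103 − 1)/29.74866 = 0.232986
r = −ln(0.232986)/5 = 1.45678/5

r ≈ 0.291 per week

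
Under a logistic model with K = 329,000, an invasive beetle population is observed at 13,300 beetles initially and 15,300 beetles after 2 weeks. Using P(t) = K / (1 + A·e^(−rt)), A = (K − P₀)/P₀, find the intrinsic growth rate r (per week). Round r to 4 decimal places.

r ≈ 0.0732 per week

A = (329000 − 13300)/13300 = 23.73684
15300 = 329000/(1 + 23.73684·e^(−r·2)) → e^(−2r) = (21.50327 − 1)/23.73684 = 0.863774
r = −ln(0.863774)/2 = 0.14644/2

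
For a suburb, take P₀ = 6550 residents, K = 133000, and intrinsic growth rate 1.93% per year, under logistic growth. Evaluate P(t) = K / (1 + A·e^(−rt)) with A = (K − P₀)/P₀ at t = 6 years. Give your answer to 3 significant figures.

A = (133000 − 6550)/6550 = 19.30534
P(6) = 133000 / (1 + 19.30534·e^(−0.0193·6)) = 133000 / (1 + 19.30534·0.890653)
= 133000 / 18.19437 ≈ 7309.95

≈ 7,310 residents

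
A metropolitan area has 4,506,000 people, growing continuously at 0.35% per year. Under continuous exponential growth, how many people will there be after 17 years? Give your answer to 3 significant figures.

P(17) = 4506000 · e^(0.0035·17) = 4506000 · e^(0.0595)
= 4506000 · 1.06131 ≈ 4782243.76

≈ 4,780,000 people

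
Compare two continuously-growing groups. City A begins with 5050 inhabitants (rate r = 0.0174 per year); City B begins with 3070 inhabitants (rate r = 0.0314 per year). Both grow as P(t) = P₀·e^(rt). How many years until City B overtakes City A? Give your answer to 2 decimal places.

5050·e^(0.0174t) = 3070·e^(0.0314t)
5050/3070 = e^((0.0314 − 0.0174)t) → ln(1.64495) = 0.014·t
t = 0.49771 / 0.014

t ≈ 35.55 years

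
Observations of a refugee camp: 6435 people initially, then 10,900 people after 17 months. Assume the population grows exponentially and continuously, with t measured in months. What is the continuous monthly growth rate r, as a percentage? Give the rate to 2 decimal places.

10900 = 6435 · e^(r·17)
e^(17r) = 10900/6435 = 1.69386
r = ln(1.69386) / 17 = 0.52701 / 17

r ≈ 3.10% per month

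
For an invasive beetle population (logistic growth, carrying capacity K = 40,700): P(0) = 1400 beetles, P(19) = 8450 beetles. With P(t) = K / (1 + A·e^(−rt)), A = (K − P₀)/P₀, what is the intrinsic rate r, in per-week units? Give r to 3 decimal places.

A = (40700 − 1400)/1400 = 28.07143
8450 = 40700/(1 + 28.07143·e^(−r·19)) → e^(−19r) = (4.81657 − 1)/28.07143 = 0.135959
r = −ln(0.135959)/19 = 1.9954/19

r ≈ 0.105 per week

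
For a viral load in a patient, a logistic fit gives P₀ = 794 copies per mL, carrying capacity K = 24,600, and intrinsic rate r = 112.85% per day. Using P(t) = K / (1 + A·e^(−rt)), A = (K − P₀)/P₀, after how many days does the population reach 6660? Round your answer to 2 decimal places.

A = (24600 − 794)/794 = 29.98237
6660 = 24600/(1 + 29.98237·e^(−1.1285t)) → 1 + 29.98237·e^(−1.1285t) = 3.69369
e^(−1.1285t) = 0.089843 → t = ln(11.13058)/1.1285 = 2.4097/1.1285

t ≈ 2.14 days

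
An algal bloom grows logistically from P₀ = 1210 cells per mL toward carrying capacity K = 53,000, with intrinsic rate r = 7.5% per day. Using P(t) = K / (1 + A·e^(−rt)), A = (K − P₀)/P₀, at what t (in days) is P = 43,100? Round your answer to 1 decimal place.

A = (53000 − 1210)/1210 = 42.80165
43100 = 53000/(1 + 42.80165·e^(−0.075t)) → 1 + 42.80165·e^(−0.075t) = 1.2297
e^(−0.075t) = 0.005367 → t = ln(186.33851)/0.075 = 5.22756/0.075

t ≈ 69.7 days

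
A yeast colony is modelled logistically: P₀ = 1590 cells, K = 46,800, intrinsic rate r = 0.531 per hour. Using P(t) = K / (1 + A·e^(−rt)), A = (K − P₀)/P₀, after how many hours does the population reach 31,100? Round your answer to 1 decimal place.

t ≈ 7.6 hours

A = (46800 − 1590)/1590 = 28.43396
31100 = 46800/(1 + 28.43396·e^(−0.531t)) → 1 + 28.43396·e^(−0.531t) = 1.50482
e^(−0.531t) = 0.017754 → t = ln(56.3246)/0.531 = 4.03113/0.531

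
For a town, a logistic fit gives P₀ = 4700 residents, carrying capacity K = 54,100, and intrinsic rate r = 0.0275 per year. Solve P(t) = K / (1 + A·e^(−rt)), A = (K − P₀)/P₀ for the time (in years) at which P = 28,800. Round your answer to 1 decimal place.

t ≈ 90.3 years

A = (54100 − 4700)/4700 = 10.51064
28800 = 54100/(1 + 10.51064·e^(−0.0275t)) → 1 + 10.51064·e^(−0.0275t) = 1.87847
e^(−0.0275t) = 0.083579 → t = ln(11.96468)/0.0275 = 2.48196/0.0275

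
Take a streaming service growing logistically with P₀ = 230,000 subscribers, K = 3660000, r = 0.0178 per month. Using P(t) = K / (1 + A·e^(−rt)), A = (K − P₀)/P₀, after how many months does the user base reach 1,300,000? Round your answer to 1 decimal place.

t ≈ 118.3 months

A = (3660000 − 230000)/230000 = 14.91304
1300000 = 3660000/(1 + 14.91304·e^(−0.0178t)) → 1 + 14.91304·e^(−0.0178t) = 2.81538
e^(−0.0178t) = 0.121731 → t = ln(8.21481)/0.0178 = 2.10594/0.0178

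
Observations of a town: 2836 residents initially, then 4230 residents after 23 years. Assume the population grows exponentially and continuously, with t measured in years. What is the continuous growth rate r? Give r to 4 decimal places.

r ≈ 0.0174 per year

4230 = 2836 · e^(r·23)
e^(23r) = 4230/2836 = 1.49154
r = ln(1.49154) / 23 = 0.39981 / 23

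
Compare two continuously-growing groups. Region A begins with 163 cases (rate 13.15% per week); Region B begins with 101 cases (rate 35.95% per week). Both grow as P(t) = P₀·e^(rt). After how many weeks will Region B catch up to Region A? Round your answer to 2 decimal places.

163·e^(0.1315t) = 101·e^(0.3595t)
163/101 = e^((0.3595 − 0.1315)t) → ln(1.61386) = 0.228·t
t = 0.47863 / 0.228

t ≈ 2.10 weeks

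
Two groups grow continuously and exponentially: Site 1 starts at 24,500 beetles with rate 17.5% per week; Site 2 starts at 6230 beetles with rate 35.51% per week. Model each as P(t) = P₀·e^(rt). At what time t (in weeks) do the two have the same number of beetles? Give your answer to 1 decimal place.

24500·e^(0.175t) = 6230·e^(0.3551t)
24500/6230 = e^((0.3551 − 0.175)t) → ln(3.93258) = 0.1801·t
t = 1.3693 / 0.1801

t ≈ 7.6 weeks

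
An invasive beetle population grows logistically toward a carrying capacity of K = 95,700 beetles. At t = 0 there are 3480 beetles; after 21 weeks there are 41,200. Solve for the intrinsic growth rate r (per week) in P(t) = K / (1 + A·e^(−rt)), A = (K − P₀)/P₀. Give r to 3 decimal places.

A = (95700 − 3480)/3480 = 26.5
41200 = 95700/(1 + 26.5·e^(−r·21)) → e^(−21r) = (2.32282 − 1)/26.5 = 0.049918
r = −ln(0.049918)/21 = 2.99738/21

r ≈ 0.143 per week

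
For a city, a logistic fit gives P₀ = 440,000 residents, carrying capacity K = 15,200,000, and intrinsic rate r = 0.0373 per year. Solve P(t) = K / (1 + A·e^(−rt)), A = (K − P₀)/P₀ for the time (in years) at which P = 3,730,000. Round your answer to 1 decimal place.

A = (15200000 − 440000)/440000 = 33.54545
3730000 = 15200000/(1 + 33.54545·e^(−0.0373t)) → 1 + 33.54545·e^(−0.0373t) = 4.07507
e^(−0.0373t) = 0.091669 → t = ln(10.90885)/0.0373 = 2.38957/0.0373

t ≈ 64.1 years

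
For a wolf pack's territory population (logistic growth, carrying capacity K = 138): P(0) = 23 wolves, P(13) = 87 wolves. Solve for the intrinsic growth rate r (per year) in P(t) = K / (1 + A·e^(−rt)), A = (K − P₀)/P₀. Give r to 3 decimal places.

r ≈ 0.165 per year

A = (138 − 23)/23 = 5
87 = 138/(1 + 5·e^(−r·13)) → e^(−13r) = (1.58621 − 1)/5 = 0.117241
r = −ln(0.117241)/13 = 2.14352/13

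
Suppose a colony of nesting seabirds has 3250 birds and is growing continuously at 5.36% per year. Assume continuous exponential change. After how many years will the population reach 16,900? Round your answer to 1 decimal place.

16900 = 3250 · e^(0.0536·t)
t = ln(16900/3250) / 0.0536 = ln(5.2) / 0.0536 = 1.64866 / 0.0536

t ≈ 30.8 years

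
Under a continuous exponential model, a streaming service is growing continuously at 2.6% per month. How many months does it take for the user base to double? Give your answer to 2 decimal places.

doubling time ≈ 26.66 months

doubling time = ln(2) / |r| = 0.69315 / 0.026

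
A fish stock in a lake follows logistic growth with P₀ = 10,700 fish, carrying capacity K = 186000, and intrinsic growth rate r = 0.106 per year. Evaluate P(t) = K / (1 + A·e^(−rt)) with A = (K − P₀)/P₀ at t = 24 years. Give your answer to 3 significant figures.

≈ 81,300 fish

A = (186000 − 10700)/10700 = 16.38318
P(24) = 186000 / (1 + 16.38318·e^(−0.106·24)) = 186000 / (1 + 16.38318·0.078552)
= 186000 / 2.28692 ≈ 81331.95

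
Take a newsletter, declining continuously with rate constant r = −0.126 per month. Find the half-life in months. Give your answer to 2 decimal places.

half-life = ln(2) / |r| = 0.69315 / 0.126

half-life ≈ 5.50 months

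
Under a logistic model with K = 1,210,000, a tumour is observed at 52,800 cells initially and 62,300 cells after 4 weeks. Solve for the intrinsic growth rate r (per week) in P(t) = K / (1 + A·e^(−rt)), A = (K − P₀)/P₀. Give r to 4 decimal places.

A = (1210000 − 52800)/52800 = 21.91667
62300 = 1210000/(1 + 21.91667·e^(−r·4)) → e^(−4r) = (19.42215 − 1)/21.91667 = 0.840554
r = −ln(0.840554)/4 = 0.17369/4

r ≈ 0.0434 per week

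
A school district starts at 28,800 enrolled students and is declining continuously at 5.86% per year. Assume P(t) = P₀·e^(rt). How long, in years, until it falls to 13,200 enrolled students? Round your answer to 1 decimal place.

13200 = 28800 · e^(-0.0586·t)
t = ln(13200/28800) / -0.0586 = ln(0.45833) / -0.0586 = -0.78016 / -0.0586

t ≈ 13.3 years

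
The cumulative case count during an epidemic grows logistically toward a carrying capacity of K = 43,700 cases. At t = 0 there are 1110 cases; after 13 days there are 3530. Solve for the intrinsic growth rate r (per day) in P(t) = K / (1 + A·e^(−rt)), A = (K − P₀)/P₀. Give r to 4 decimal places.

r ≈ 0.0935 per day

A = (43700 − 1110)/1110 = 38.36937
3530 = 43700/(1 + 38.36937·e^(−r·13)) → e^(−13r) = (12.3796 − 1)/38.36937 = 0.29658
r = −ln(0.29658)/13 = 1.21544/13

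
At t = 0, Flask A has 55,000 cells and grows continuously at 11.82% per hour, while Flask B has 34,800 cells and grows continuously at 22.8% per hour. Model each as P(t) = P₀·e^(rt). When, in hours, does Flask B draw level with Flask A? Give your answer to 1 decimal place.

55000·e^(0.1182t) = 34800·e^(0.228t)
55000/34800 = e^((0.228 − 0.1182)t) → ln(1.58046) = 0.1098·t
t = 0.45772 / 0.1098

t ≈ 4.2 hours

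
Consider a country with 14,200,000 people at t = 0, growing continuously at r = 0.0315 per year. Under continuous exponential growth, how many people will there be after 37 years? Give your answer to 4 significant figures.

P(37) = 14200000 · e^(0.0315·37) = 14200000 · e^(1.1655)
= 14200000 · 3.20753 ≈ 45546872.69

≈ 45,550,000 people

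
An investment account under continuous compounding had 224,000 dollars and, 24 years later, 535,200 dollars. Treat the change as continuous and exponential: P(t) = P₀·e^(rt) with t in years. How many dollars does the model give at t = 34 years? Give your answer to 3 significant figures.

r = ln(535200/224000) / 24 ≈ 0.036291 per year
P(34) = 224000 · e^(0.036291·34) = 224000 · 3.43463 ≈ 769356.82

≈ 769,000 dollars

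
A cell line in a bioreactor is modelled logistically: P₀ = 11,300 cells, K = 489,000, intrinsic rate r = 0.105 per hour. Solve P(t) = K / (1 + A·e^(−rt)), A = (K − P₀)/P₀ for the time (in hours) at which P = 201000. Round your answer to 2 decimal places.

t ≈ 32.23 hours

A = (489000 − 11300)/11300 = 42.27434
201000 = 489000/(1 + 42.27434·e^(−0.105t)) → 1 + 42.27434·e^(−0.105t) = 2.43284
e^(−0.105t) = 0.033894 → t = ln(29.50396)/0.105 = 3.38452/0.105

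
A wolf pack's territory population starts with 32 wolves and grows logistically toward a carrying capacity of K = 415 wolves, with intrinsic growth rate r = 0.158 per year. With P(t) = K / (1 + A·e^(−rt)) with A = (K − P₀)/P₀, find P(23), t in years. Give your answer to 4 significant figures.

A = (415 − 32)/32 = 11.96875
P(23) = 415 / (1 + 11.96875·e^(−0.158·23)) = 415 / (1 + 11.96875·0.02641)
= 415 / 1.3161 ≈ 315.33

≈ 315.3 wolves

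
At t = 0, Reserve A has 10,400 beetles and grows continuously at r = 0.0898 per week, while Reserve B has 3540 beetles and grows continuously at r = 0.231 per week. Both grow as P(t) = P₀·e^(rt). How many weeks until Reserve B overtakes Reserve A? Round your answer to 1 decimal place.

t ≈ 7.6 weeks

10400·e^(0.0898t) = 3540·e^(0.231t)
10400/3540 = e^((0.231 − 0.0898)t) → ln(2.93785) = 0.1412·t
t = 1.07768 / 0.1412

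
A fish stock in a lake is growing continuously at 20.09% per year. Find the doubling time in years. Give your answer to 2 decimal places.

doubling time = ln(2) / |r| = 0.69315 / 0.2009

doubling time ≈ 3.45 years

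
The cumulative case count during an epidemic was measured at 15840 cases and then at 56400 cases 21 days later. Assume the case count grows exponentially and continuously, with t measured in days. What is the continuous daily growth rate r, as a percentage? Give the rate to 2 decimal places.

56400 = 15840 · e^(r·21)
e^(21r) = 56400/15840 = 3.56061
r = ln(3.56061) / 21 = 1.26993 / 21

r ≈ 6.05% per day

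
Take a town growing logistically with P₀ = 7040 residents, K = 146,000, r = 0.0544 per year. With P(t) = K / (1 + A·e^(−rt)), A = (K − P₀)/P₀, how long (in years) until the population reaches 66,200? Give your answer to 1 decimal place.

t ≈ 51.4 years

A = (146000 − 7040)/7040 = 19.73864
66200 = 146000/(1 + 19.73864·e^(−0.0544t)) → 1 + 19.73864·e^(−0.0544t) = 2.20544
e^(−0.0544t) = 0.06107 → t = ln(16.37466)/0.0544 = 2.79573/0.0544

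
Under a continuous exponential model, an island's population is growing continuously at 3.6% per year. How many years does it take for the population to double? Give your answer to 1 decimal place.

doubling time = ln(2) / |r| = 0.69315 / 0.036

doubling time ≈ 19.3 years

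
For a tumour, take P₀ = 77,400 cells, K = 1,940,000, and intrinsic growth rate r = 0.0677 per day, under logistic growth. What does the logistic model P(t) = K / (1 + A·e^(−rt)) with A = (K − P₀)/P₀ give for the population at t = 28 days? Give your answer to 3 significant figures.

A = (1940000 − 77400)/77400 = 24.0646
P(28) = 1940000 / (1 + 24.0646·e^(−0.0677·28)) = 1940000 / (1 + 24.0646·0.150228)
= 1940000 / 4.61518 ≈ 420351.9

≈ 420,000 cells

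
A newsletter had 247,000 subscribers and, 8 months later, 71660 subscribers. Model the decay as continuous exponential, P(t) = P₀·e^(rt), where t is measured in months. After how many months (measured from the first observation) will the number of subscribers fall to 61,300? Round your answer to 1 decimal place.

r = ln(71660/247000) / 8 ≈ -0.154682 per month
t = ln(61300/247000) / r = -1.39361 / -0.154682 ≈ 9.01

t ≈ 9.0 months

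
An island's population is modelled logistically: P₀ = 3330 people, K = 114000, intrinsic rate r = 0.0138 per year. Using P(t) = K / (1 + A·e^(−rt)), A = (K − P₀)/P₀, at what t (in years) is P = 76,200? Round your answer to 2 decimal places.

t ≈ 304.68 years

A = (114000 − 3330)/3330 = 33.23423
76200 = 114000/(1 + 33.23423·e^(−0.0138t)) → 1 + 33.23423·e^(−0.0138t) = 1.49606
e^(−0.0138t) = 0.014926 → t = ln(66.996)/0.0138 = 4.20463/0.0138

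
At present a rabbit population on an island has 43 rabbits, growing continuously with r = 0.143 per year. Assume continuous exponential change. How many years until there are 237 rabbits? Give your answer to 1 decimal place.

t ≈ 11.9 years

237 = 43 · e^(0.143·t)
t = ln(237/43) / 0.143 = ln(5.51163) / 0.143 = 1.70686 / 0.143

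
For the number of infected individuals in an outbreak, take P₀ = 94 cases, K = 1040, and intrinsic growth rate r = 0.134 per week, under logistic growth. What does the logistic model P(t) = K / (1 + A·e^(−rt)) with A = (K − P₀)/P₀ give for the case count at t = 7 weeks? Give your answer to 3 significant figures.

≈ 211 cases

A = (1040 − 94)/94 = 10.06383
P(7) = 1040 / (1 + 10.06383·e^(−0.134·7)) = 1040 / (1 + 10.06383·0.39141)
= 1040 / 4.93908 ≈ 210.57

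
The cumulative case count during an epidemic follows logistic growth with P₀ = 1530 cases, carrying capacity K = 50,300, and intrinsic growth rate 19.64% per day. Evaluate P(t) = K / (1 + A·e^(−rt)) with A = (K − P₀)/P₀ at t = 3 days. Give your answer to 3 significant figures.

A = (50300 − 1530)/1530 = 31.87582
P(3) = 50300 / (1 + 31.87582·e^(−0.1964·3)) = 50300 / (1 + 31.87582·0.554771)
= 50300 / 18.68378 ≈ 2692.18

≈ 2,690 cases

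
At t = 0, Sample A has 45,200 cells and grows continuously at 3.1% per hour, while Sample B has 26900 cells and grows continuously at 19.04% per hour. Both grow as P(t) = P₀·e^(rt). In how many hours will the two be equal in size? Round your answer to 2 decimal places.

t ≈ 3.26 hours

45200·e^(0.031t) = 26900·e^(0.1904t)
45200/26900 = e^((0.1904 − 0.031)t) → ln(1.6803) = 0.1594·t
t = 0.51897 / 0.1594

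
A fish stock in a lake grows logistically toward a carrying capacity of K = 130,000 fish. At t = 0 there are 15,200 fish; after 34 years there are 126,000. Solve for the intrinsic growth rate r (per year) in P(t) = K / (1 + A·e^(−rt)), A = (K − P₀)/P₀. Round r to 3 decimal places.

A = (130000 − 15200)/15200 = 7.55263
126000 = 130000/(1 + 7.55263·e^(−r·34)) → e^(−34r) = (1.03175 − 1)/7.55263 = 0.004203
r = −ln(0.004203)/34 = 5.47188/34

r ≈ 0.161 per year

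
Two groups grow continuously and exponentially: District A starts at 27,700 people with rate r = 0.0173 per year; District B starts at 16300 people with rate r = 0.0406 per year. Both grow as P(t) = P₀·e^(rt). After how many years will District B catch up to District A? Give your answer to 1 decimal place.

t ≈ 22.8 years

27700·e^(0.0173t) = 16300·e^(0.0406t)
27700/16300 = e^((0.0406 − 0.0173)t) → ln(1.69939) = 0.0233·t
t = 0.53027 / 0.0233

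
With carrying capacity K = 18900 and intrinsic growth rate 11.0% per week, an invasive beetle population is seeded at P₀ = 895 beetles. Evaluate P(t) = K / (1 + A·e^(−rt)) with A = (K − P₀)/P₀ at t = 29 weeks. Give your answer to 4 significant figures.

A = (18900 − 895)/895 = 20.11732
P(29) = 18900 / (1 + 20.11732·e^(−0.11·29)) = 18900 / (1 + 20.11732·0.041172)
= 18900 / 1.82827 ≈ 10337.65

≈ 10,340 beetles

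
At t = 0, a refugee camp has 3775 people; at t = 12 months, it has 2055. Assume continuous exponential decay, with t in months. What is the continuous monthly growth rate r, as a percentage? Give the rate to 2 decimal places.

2055 = 3775 · e^(r·12)
e^(12r) = 2055/3775 = 0.54437
r = ln(0.54437) / 12 = -0.60812 / 12

r ≈ -5.07% per month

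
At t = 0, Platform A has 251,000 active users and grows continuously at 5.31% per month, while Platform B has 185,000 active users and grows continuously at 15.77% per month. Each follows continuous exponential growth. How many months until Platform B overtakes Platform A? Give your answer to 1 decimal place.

251000·e^(0.0531t) = 185000·e^(0.1577t)
251000/185000 = e^((0.1577 − 0.0531)t) → ln(1.35676) = 0.1046·t
t = 0.3051 / 0.1046

t ≈ 2.9 months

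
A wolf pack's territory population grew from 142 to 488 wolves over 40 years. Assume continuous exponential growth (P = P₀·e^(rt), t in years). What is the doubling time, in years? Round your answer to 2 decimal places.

r = ln(488/142) / 40 = ln(3.43662) / 40 ≈ 0.030862 per year
doubling time = ln 2 / |r| = 0.69315 / 0.030862

doubling time ≈ 22.46 years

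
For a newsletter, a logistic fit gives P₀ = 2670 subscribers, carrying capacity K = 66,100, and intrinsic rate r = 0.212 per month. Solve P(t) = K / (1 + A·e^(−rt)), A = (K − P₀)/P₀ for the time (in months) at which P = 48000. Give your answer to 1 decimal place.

A = (66100 − 2670)/2670 = 23.75655
48000 = 66100/(1 + 23.75655·e^(−0.212t)) → 1 + 23.75655·e^(−0.212t) = 1.37708
e^(−0.212t) = 0.015873 → t = ln(63.00081)/0.212 = 4.14315/0.212

t ≈ 19.5 months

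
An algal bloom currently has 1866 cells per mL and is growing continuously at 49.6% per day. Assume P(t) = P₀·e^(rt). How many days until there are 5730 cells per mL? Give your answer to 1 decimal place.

5730 = 1866 · e^(0.496·t)
t = ln(5730/1866) / 0.496 = ln(3.07074) / 0.496 = 1.12192 / 0.496

t ≈ 2.3 days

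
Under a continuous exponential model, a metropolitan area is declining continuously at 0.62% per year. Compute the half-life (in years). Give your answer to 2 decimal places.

half-life = ln(2) / |r| = 0.69315 / 0.0062

half-life ≈ 111.80 years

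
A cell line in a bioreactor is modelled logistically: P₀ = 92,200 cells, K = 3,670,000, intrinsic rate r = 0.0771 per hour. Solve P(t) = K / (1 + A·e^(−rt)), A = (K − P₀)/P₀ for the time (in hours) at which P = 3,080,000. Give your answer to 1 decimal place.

A = (3670000 − 92200)/92200 = 38.80477
3080000 = 3670000/(1 + 38.80477·e^(−0.0771t)) → 1 + 38.80477·e^(−0.0771t) = 1.19156
e^(−0.0771t) = 0.004936 → t = ln(202.57407)/0.0771 = 5.31111/0.0771

t ≈ 68.9 hours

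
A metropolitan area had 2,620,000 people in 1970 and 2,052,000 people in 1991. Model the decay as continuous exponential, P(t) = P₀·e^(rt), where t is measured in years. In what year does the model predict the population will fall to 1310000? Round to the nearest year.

year 2030

r = ln(2052000/2620000) / 21 = -0.24436/21 ≈ -0.011636 per year
t = ln(1310000/2620000) / r = -0.69315/-0.011636 ≈ 59.57 years after 1970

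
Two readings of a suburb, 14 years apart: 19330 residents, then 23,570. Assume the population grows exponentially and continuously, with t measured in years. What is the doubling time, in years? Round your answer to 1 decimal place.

r = ln(23570/19330) / 14 = ln(1.21935) / 14 ≈ 0.014165 per year
doubling time = ln 2 / |r| = 0.69315 / 0.014165

doubling time ≈ 48.9 years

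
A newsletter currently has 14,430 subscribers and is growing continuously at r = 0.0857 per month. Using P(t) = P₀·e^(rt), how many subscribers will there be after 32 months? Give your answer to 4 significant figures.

≈ 224,000 subscribers

P(32) = 14430 · e^(0.0857·32) = 14430 · e^(2.7424)
= 14430 · 15.5242 ≈ 224014.18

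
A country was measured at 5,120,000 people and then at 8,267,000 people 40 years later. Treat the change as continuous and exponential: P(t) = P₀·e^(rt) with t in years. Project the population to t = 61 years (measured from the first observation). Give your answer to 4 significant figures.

r = ln(8267000/5120000) / 40 ≈ 0.011978 per year
P(61) = 5120000 · e^(0.011978·61) = 5120000 · 2.07644 ≈ 10631361.24

≈ 10,630,000 people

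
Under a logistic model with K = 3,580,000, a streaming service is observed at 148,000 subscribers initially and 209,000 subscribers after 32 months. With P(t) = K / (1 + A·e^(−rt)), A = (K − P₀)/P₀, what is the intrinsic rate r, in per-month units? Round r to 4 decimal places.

r ≈ 0.0113 per month

A = (3580000 − 148000)/148000 = 23.18919
209000 = 3580000/(1 + 23.18919·e^(−r·32)) → e^(−32r) = (17.12919 − 1)/23.18919 = 0.695548
r = −ln(0.695548)/32 = 0.36306/32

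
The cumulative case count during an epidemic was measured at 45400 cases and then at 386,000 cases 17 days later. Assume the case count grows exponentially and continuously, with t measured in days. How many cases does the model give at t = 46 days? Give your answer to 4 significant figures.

r = ln(386000/45400) / 17 ≈ 0.125901 per day
P(46) = 45400 · e^(0.125901·46) = 45400 · 327.49355 ≈ 14868207.2

≈ 14,870,000 cases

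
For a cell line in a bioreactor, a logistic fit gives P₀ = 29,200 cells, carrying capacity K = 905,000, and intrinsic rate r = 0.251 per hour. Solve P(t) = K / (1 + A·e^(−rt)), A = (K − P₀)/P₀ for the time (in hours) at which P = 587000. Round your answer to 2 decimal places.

A = (905000 − 29200)/29200 = 29.99315
587000 = 905000/(1 + 29.99315·e^(−0.251t)) → 1 + 29.99315·e^(−0.251t) = 1.54174
e^(−0.251t) = 0.018062 → t = ln(55.36472)/0.251 = 4.01394/0.251

t ≈ 15.99 hours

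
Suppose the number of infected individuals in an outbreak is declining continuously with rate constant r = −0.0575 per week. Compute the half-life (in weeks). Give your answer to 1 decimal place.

half-life ≈ 12.1 weeks

half-life = ln(2) / |r| = 0.69315 / 0.0575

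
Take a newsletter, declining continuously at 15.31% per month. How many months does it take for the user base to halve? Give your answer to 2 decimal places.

half-life ≈ 4.53 months

half-life = ln(2) / |r| = 0.69315 / 0.1531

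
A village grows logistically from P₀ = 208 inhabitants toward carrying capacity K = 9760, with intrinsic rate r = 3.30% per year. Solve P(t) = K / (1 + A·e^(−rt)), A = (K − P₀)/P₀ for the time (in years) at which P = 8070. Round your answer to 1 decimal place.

A = (9760 − 208)/208 = 45.92308
8070 = 9760/(1 + 45.92308·e^(−0.033t)) → 1 + 45.92308·e^(−0.033t) = 1.20942
e^(−0.033t) = 0.00456 → t = ln(219.28949)/0.033 = 5.39039/0.033

t ≈ 163.3 years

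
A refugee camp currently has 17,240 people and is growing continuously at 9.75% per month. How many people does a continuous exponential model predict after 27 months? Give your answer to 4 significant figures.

P(27) = 17240 · e^(0.0975·27) = 17240 · e^(2.6325)
= 17240 · 13.9085 ≈ 239782.5

≈ 239,800 people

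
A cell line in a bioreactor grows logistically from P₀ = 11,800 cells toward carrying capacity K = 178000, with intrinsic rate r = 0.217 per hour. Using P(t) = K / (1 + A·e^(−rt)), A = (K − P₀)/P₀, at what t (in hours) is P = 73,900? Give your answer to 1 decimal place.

A = (178000 − 11800)/11800 = 14.08475
73900 = 178000/(1 + 14.08475·e^(−0.217t)) → 1 + 14.08475·e^(−0.217t) = 2.40866
e^(−0.217t) = 0.100013 → t = ln(9.99868)/0.217 = 2.30245/0.217

t ≈ 10.6 hours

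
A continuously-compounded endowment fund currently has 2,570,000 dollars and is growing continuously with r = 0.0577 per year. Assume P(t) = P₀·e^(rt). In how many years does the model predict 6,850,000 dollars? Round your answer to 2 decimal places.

t ≈ 16.99 years

6850000 = 2570000 · e^(0.0577·t)
t = ln(6850000/2570000) / 0.0577 = ln(2.66537) / 0.0577 = 0.98034 / 0.0577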